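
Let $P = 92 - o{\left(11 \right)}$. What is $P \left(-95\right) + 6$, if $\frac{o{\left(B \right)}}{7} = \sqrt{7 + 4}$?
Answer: $-8734 + 665 \sqrt{11} \approx -6528.4$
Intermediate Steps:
$o{\left(B \right)} = 7 \sqrt{11}$ ($o{\left(B \right)} = 7 \sqrt{7 + 4} = 7 \sqrt{11}$)
$P = 92 - 7 \sqrt{11} \approx 68.784$
$P \left(-95\right) + 6 = \left(92 - 7 \sqrt{11}\right) \left(-95\right) + 6 = \left(-8740 + 665 \sqrt{11}\right) + 6 = -8734 + 665 \sqrt{11}$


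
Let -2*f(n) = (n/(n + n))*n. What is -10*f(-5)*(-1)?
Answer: 25/2 ≈ 12.500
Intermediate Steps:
f(n) = -n/4 (f(n) = -n/(n + n)*n/2 = -n/((2*n))*n/2 = -n*(1/(2*n))*n/2 = -n/4)
-10*f(-5)*(-1) = -(-5)*(-5)/2*(-1) = -10*5/4*(-1) = -25/2*(-1) = 25/2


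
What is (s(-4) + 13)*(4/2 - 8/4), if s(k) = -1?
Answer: 0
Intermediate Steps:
(s(-4) + 13)*(4/2 - 8/4) = (-1 + 13)*(4/2 - 8/4) = 12*(4*(½) - 8*¼) = 12*(2 - 2) = 12*0 = 0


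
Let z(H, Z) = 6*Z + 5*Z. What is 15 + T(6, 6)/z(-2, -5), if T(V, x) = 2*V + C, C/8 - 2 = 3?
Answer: 773/55 ≈ 14.055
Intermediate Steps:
C = 40 (C = 16 + 8*3 = 16 + 24 = 40)
T(V, x) = 40 + 2*V (T(V, x) = 2*V + 40 = 40 + 2*V)
z(H, Z) = 11*Z
15 + T(6, 6)/z(-2, -5) = 15 + (40 + 2*6)/((11*(-5))) = 15 + (40 + 12)/(-55) = 15 + 52*(-1/55) = 15 - 52/55 = 773/55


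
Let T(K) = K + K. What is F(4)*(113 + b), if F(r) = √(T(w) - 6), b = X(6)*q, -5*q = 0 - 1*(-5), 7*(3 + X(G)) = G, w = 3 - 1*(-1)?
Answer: 806*√2/7 ≈ 162.84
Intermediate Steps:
w = 4 (w = 3 + 1 = 4)
X(G) = -3 + G/7
T(K) = 2*K
q = -1 (q = -(0 - 1*(-5))/5 = -(0 + 5)/5 = -⅕*5 = -1)
b = 15/7 (b = (-3 + (⅐)*6)*(-1) = (-3 + 6/7)*(-1) = -15/7*(-1) = 15/7 ≈ 2.1429)
F(r) = √2 (F(r) = √(2*4 - 6) = √(8 - 6) = √2)
F(4)*(113 + b) = √2*(113 + 15/7) = √2*(806/7) = 806*√2/7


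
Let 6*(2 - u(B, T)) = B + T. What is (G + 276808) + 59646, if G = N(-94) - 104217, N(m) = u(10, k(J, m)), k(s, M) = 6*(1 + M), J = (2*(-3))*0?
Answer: 696991/3 ≈ 2.3233e+5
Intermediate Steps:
J = 0 (J = -6*0 = 0)
k(s, M) = 6 + 6*M
u(B, T) = 2 - B/6 - T/6 (u(B, T) = 2 - (B + T)/6 = 2 + (-B/6 - T/6) = 2 - B/6 - T/6)
N(m) = -⅔ - m (N(m) = 2 - ⅙*10 - (6 + 6*m)/6 = 2 - 5/3 + (-1 - m) = -⅔ - m)
G = -312371/3 (G = (-⅔ - 1*(-94)) - 104217 = (-⅔ + 94) - 104217 = 280/3 - 104217 = -312371/3 ≈ -1.0412e+5)
(G + 276808) + 59646 = (-312371/3 + 276808) + 59646 = 518053/3 + 59646 = 696991/3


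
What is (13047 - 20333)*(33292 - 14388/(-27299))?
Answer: -6621900743056/27299 ≈ -2.4257e+8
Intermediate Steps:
(13047 - 20333)*(33292 - 14388/(-27299)) = -7286*(33292 - 14388*(-1/27299)) = -7286*(33292 + 14388/27299) = -7286*908852696/27299 = -6621900743056/27299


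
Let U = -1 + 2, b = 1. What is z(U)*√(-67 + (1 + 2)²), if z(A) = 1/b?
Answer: I*√58 ≈ 7.6158*I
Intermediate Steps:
U = 1
z(A) = 1 (z(A) = 1/1 = 1)
z(U)*√(-67 + (1 + 2)²) = 1*√(-67 + (1 + 2)²) = 1*√(-67 + 3²) = 1*√(-67 + 9) = 1*√(-58) = 1*(I*√58) = I*√58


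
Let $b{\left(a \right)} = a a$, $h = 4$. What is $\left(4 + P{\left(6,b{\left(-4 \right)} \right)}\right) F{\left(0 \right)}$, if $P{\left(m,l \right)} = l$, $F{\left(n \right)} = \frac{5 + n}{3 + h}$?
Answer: $\frac{100}{7} \approx 14.286$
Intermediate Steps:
$b{\left(a \right)} = a^{2}$
$F{\left(n \right)} = \frac{5}{7} + \frac{n}{7}$ ($F{\left(n \right)} = \frac{5 + n}{3 + 4} = \frac{5 + n}{7} = \left(5 + n\right) \frac{1}{7} = \frac{5}{7} + \frac{n}{7}$)
$\left(4 + P{\left(6,b{\left(-4 \right)} \right)}\right) F{\left(0 \right)} = \left(4 + \left(-4\right)^{2}\right) \left(\frac{5}{7} + \frac{1}{7} \cdot 0\right) = \left(4 + 16\right) \left(\frac{5}{7} + 0\right) = 20 \cdot \frac{5}{7} = \frac{100}{7}$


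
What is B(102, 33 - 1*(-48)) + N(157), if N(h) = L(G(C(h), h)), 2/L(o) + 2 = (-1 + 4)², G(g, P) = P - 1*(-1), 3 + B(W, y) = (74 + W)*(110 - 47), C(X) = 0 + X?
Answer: 77597/7 ≈ 11085.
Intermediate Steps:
C(X) = X
B(W, y) = 4659 + 63*W (B(W, y) = -3 + (74 + W)*(110 - 47) = -3 + (74 + W)*63 = -3 + (4662 + 63*W) = 4659 + 63*W)
G(g, P) = 1 + P (G(g, P) = P + 1 = 1 + P)
L(o) = 2/7 (L(o) = 2/(-2 + (-1 + 4)²) = 2/(-2 + 3²) = 2/(-2 + 9) = 2/7)
N(h) = 2/7
B(102, 33 - 1*(-48)) + N(157) = (4659 + 63*102) + 2/7 = (4659 + 6426) + 2/7 = 11085 + 2/7 = 77597/7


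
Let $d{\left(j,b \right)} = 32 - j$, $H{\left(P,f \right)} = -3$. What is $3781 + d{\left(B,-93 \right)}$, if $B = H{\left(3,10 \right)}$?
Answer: $3816$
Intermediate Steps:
$B = -3$
$3781 + d{\left(B,-93 \right)} = 3781 + \left(32 - -3\right) = 3781 + \left(32 + 3\right) = 3781 + 35 = 3816$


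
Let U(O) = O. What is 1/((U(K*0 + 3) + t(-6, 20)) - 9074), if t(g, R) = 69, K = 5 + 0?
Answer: -1/9002 ≈ -0.00011109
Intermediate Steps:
K = 5
1/((U(K*0 + 3) + t(-6, 20)) - 9074) = 1/(((5*0 + 3) + 69) - 9074) = 1/(((0 + 3) + 69) - 9074) = 1/((3 + 69) - 9074) = 1/(72 - 9074) = 1/(-9002) = -1/9002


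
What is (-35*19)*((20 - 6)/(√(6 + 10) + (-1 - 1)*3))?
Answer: 4655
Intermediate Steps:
(-35*19)*((20 - 6)/(√(6 + 10) + (-1 - 1)*3)) = -9310/(√16 - 2*3) = -9310/(4 - 6) = -9310/(-2) = -9310*(-1)/2 = -665*(-7) = 4655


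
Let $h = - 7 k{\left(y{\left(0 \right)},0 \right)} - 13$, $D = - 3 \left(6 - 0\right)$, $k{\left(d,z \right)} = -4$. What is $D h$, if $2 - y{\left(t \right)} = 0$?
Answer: $-270$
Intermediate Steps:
$y{\left(t \right)} = 2$ ($y{\left(t \right)} = 2 - 0 = 2 + 0 = 2$)
$D = -18$ ($D = - 3 \left(6 + 0\right) = \left(-3\right) 6 = -18$)
$h = 15$ ($h = \left(-7\right) \left(-4\right) - 13 = 28 - 13 = 15$)
$D h = \left(-18\right) 15 = -270$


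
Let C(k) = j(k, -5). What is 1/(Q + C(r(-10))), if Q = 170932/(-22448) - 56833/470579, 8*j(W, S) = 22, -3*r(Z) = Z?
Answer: -660222337/3291438374 ≈ -0.20059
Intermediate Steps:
r(Z) = -Z/3
j(W, S) = 11/4 (j(W, S) = (1/8)*22 = 11/4)
C(k) = 11/4
Q = -20428199203/2640889348 (Q = 170932*(-1/22448) - 56833*1/470579 = -42733/5612 - 56833/470579 = -20428199203/2640889348 ≈ -7.7354)
1/(Q + C(r(-10))) = 1/(-20428199203/2640889348 + 11/4) = 1/(-3291438374/660222337) = -660222337/3291438374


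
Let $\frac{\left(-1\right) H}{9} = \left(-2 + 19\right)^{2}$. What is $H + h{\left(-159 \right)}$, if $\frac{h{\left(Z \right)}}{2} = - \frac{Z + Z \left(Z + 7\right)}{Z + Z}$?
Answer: $-2450$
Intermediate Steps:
$h{\left(Z \right)} = - \frac{Z + Z \left(7 + Z\right)}{Z}$ ($h{\left(Z \right)} = 2 \left(- \frac{Z + Z \left(Z + 7\right)}{Z + Z}\right) = 2 \left(- \frac{Z + Z \left(7 + Z\right)}{2 Z}\right) = - \frac{Z + Z \left(7 + Z\right)}{Z}$)
$H = -2601$ ($H = - 9 \left(-2 + 19\right)^{2} = - 9 \cdot 17^{2} = \left(-9\right) 289 = -2601$)
$H + h{\left(-159 \right)} = -2601 - -151 = -2601 + \left(-8 + 159\right) = -2601 + 151 = -2450$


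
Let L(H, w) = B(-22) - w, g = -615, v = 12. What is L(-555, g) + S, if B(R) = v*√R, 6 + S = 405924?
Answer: 406533 + 12*I*√22 ≈ 4.0653e+5 + 56.285*I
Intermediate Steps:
S = 405918 (S = -6 + 405924 = 405918)
B(R) = 12*√R
L(H, w) = -w + 12*I*√22 (L(H, w) = 12*√(-22) - w = 12*(I*√22) - w = 12*I*√22 - w = -w + 12*I*√22)
L(-555, g) + S = (-1*(-615) + 12*I*√22) + 405918 = (615 + 12*I*√22) + 405918 = 406533 + 12*I*√22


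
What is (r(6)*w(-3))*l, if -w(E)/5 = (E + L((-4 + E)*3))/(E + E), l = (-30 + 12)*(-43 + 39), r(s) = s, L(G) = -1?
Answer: -1440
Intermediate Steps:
l = 72 (l = -18*(-4) = 72)
w(E) = -5*(-1 + E)/(2*E) (w(E) = -5*(E - 1)/(E + E) = -5*(-1 + E)/(2*E))
(r(6)*w(-3))*l = (6*((5/2)*(1 - 1*(-3))/(-3)))*72 = (6*((5/2)*(-⅓)*(1 + 3)))*72 = (6*((5/2)*(-⅓)*4))*72 = (6*(-10/3))*72 = -20*72 = -1440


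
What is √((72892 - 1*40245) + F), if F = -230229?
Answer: I*√197582 ≈ 444.5*I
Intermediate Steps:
√((72892 - 1*40245) + F) = √((72892 - 1*40245) - 230229) = √((72892 - 40245) - 230229) = √(32647 - 230229) = √(-197582) = I*√197582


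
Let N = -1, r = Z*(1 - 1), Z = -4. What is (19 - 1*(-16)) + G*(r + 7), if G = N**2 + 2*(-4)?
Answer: -14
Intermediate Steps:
r = 0 (r = -4*(1 - 1) = -4*0 = 0)
G = -7 (G = (-1)**2 + 2*(-4) = 1 - 8 = -7)
(19 - 1*(-16)) + G*(r + 7) = (19 - 1*(-16)) - 7*(0 + 7) = (19 + 16) - 7*7 = 35 - 49 = -14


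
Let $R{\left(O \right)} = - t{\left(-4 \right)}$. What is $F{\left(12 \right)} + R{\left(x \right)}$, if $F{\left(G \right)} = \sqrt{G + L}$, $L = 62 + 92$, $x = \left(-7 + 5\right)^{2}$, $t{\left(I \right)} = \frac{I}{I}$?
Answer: $-1 + \sqrt{166} \approx 11.884$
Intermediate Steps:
$t{\left(I \right)} = 1$
$x = 4$ ($x = \left(-2\right)^{2} = 4$)
$R{\left(O \right)} = -1$ ($R{\left(O \right)} = \left(-1\right) 1 = -1$)
$L = 154$
$F{\left(G \right)} = \sqrt{154 + G}$ ($F{\left(G \right)} = \sqrt{G + 154} = \sqrt{154 + G}$)
$F{\left(12 \right)} + R{\left(x \right)} = \sqrt{154 + 12} - 1 = \sqrt{166} - 1 = -1 + \sqrt{166}$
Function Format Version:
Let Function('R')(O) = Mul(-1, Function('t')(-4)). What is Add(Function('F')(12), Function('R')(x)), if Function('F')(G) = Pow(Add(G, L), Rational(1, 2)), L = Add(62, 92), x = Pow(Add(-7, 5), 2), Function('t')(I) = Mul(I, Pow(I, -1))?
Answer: Add(-1, Pow(166, Rational(1, 2))) ≈ 11.884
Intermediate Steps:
Function('t')(I) = 1
x = 4 (x = Pow(-2, 2) = 4)
Function('R')(O) = -1 (Function('R')(O) = Mul(-1, 1) = -1)
L = 154
Function('F')(G) = Pow(Add(154, G), Rational(1, 2)) (Function('F')(G) = Pow(Add(G, 154), Rational(1, 2)) = Pow(Add(154, G), Rational(1, 2)))
Add(Function('F')(12), Function('R')(x)) = Add(Pow(Add(154, 12), Rational(1, 2)), -1) = Add(Pow(166, Rational(1, 2)), -1) = Add(-1, Pow(166, Rational(1, 2)))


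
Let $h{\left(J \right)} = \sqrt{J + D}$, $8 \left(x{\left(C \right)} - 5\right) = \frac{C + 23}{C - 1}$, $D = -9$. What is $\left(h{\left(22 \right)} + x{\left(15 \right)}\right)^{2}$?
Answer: $\frac{130169}{3136} + \frac{299 \sqrt{13}}{28} \approx 80.01$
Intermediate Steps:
$x{\left(C \right)} = 5 + \frac{23 + C}{8 \left(-1 + C\right)}$ ($x{\left(C \right)} = 5 + \frac{\left(C + 23\right) \frac{1}{C - 1}}{8} = 5 + \frac{\left(23 + C\right) \frac{1}{-1 + C}}{8} = 5 + \frac{\frac{1}{-1 + C} \left(23 + C\right)}{8} = 5 + \frac{23 + C}{8 \left(-1 + C\right)}$)
$h{\left(J \right)} = \sqrt{-9 + J}$ ($h{\left(J \right)} = \sqrt{J - 9} = \sqrt{-9 + J}$)
$\left(h{\left(22 \right)} + x{\left(15 \right)}\right)^{2} = \left(\sqrt{-9 + 22} + \frac{-17 + 41 \cdot 15}{8 \left(-1 + 15\right)}\right)^{2} = \left(\sqrt{13} + \frac{-17 + 615}{8 \cdot 14}\right)^{2} = \left(\sqrt{13} + \frac{1}{8} \cdot \frac{1}{14} \cdot 598\right)^{2} = \left(\sqrt{13} + \frac{299}{56}\right)^{2} = \left(\frac{299}{56} + \sqrt{13}\right)^{2}$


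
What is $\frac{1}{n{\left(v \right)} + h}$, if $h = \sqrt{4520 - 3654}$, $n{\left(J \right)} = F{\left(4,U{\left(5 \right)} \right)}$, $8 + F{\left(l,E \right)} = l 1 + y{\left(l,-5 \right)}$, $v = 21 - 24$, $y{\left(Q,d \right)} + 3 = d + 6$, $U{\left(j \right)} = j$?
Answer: $\frac{3}{415} + \frac{\sqrt{866}}{830} \approx 0.042684$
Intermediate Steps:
$y{\left(Q,d \right)} = 3 + d$ ($y{\left(Q,d \right)} = -3 + \left(d + 6\right) = -3 + \left(6 + d\right) = 3 + d$)
$v = -3$ ($v = 21 - 24 = -3$)
$F{\left(l,E \right)} = -10 + l$ ($F{\left(l,E \right)} = -8 + \left(l 1 + \left(3 - 5\right)\right) = -8 + \left(l - 2\right) = -8 + \left(-2 + l\right) = -10 + l$)
$n{\left(J \right)} = -6$ ($n{\left(J \right)} = -10 + 4 = -6$)
$h = \sqrt{866} \approx 29.428$
$\frac{1}{n{\left(v \right)} + h} = \frac{1}{-6 + \sqrt{866}}$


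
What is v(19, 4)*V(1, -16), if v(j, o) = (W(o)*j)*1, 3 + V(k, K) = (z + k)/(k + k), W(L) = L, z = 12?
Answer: 266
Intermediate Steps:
V(k, K) = -3 + (12 + k)/(2*k) (V(k, K) = -3 + (12 + k)/(k + k) = -3 + (12 + k)/((2*k)) = -3 + (12 + k)*(1/(2*k)) = -3 + (12 + k)/(2*k))
v(j, o) = j*o (v(j, o) = (o*j)*1 = (j*o)*1 = j*o)
v(19, 4)*V(1, -16) = (19*4)*(-5/2 + 6/1) = 76*(-5/2 + 6*1) = 76*(-5/2 + 6) = 76*(7/2) = 266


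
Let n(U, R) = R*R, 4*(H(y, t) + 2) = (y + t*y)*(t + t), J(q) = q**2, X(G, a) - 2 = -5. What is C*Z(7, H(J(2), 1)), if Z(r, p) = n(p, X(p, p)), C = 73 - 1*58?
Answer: 135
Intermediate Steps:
X(G, a) = -3 (X(G, a) = 2 - 5 = -3)
H(y, t) = -2 + t*(y + t*y)/2 (H(y, t) = -2 + ((y + t*y)*(t + t))/4 = -2 + ((y + t*y)*(2*t))/4 = -2 + (2*t*(y + t*y))/4 = -2 + t*(y + t*y)/2)
C = 15 (C = 73 - 58 = 15)
n(U, R) = R**2
Z(r, p) = 9 (Z(r, p) = (-3)**2 = 9)
C*Z(7, H(J(2), 1)) = 15*9 = 135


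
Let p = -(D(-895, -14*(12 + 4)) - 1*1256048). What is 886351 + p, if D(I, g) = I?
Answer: 2143294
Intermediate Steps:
p = 1256943 (p = -(-895 - 1*1256048) = -(-895 - 1256048) = -1*(-1256943) = 1256943)
886351 + p = 886351 + 1256943 = 2143294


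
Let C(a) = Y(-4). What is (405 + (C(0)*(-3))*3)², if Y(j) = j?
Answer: 194481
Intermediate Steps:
C(a) = -4
(405 + (C(0)*(-3))*3)² = (405 - 4*(-3)*3)² = (405 + 12*3)² = (405 + 36)² = 441² = 194481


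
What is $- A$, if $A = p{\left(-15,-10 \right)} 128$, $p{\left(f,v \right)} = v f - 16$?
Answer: $-17152$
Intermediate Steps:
$p{\left(f,v \right)} = -16 + f v$ ($p{\left(f,v \right)} = f v - 16 = -16 + f v$)
$A = 17152$ ($A = \left(-16 - -150\right) 128 = \left(-16 + 150\right) 128 = 134 \cdot 128 = 17152$)
$- A = \left(-1\right) 17152 = -17152$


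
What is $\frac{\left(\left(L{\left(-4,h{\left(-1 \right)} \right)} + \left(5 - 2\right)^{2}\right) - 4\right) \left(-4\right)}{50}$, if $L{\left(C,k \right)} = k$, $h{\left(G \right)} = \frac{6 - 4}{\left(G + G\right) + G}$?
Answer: $- \frac{26}{75} \approx -0.34667$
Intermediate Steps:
$h{\left(G \right)} = \frac{2}{3 G}$ ($h{\left(G \right)} = \frac{2}{2 G + G} = \frac{2}{3 G}$)
$\frac{\left(\left(L{\left(-4,h{\left(-1 \right)} \right)} + \left(5 - 2\right)^{2}\right) - 4\right) \left(-4\right)}{50} = \frac{\left(\left(\frac{2}{3 \left(-1\right)} + \left(5 - 2\right)^{2}\right) - 4\right) \left(-4\right)}{50} = \left(\left(\frac{2}{3} \left(-1\right) + 3^{2}\right) - 4\right) \left(-4\right) \frac{1}{50} = \left(\left(- \frac{2}{3} + 9\right) - 4\right) \left(-4\right) \frac{1}{50} = \left(\frac{25}{3} - 4\right) \left(-4\right) \frac{1}{50} = \frac{13}{3} \left(-4\right) \frac{1}{50} = \left(- \frac{52}{3}\right) \frac{1}{50} = - \frac{26}{75}$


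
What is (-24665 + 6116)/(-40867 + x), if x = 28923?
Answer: 18549/11944 ≈ 1.5530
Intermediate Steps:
(-24665 + 6116)/(-40867 + x) = (-24665 + 6116)/(-40867 + 28923) = -18549/(-11944) = -18549*(-1/11944) = 18549/11944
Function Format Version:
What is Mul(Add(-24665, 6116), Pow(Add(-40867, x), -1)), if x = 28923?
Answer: Rational(18549, 11944) ≈ 1.5530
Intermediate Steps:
Mul(Add(-24665, 6116), Pow(Add(-40867, x), -1)) = Mul(Add(-24665, 6116), Pow(Add(-40867, 28923), -1)) = Mul(-18549, Pow(-11944, -1)) = Mul(-18549, Rational(-1, 11944)) = Rational(18549, 11944)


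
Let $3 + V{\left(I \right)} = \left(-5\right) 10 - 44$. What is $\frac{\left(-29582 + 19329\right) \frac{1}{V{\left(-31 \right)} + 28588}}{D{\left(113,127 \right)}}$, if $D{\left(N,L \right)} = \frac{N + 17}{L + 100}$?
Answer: $- \frac{2327431}{3703830} \approx -0.62838$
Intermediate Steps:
$D{\left(N,L \right)} = \frac{17 + N}{100 + L}$
$V{\left(I \right)} = -97$ ($V{\left(I \right)} = -3 - 94 = -97$)
$\frac{\left(-29582 + 19329\right) \frac{1}{V{\left(-31 \right)} + 28588}}{D{\left(113,127 \right)}} = \frac{\left(-29582 + 19329\right) \frac{1}{-97 + 28588}}{\frac{1}{100 + 127} \left(17 + 113\right)} = \frac{\left(-10253\right) \frac{1}{28491}}{\frac{1}{227} \cdot 130} = - \frac{10253}{28491 \cdot \frac{130}{227}} = \left(- \frac{10253}{28491}\right) \frac{227}{130} = - \frac{2327431}{3703830}$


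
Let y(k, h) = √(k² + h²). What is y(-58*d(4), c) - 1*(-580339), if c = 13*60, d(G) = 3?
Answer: 580339 + 6*√17741 ≈ 5.8114e+5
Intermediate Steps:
c = 780
y(k, h) = √(h² + k²)
y(-58*d(4), c) - 1*(-580339) = √(780² + (-58*3)²) - 1*(-580339) = √(608400 + (-174)²) + 580339 = √(608400 + 30276) + 580339 = √638676 + 580339 = 6*√17741 + 580339 = 580339 + 6*√17741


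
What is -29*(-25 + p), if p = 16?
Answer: 261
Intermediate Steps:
-29*(-25 + p) = -29*(-25 + 16) = -29*(-9) = 261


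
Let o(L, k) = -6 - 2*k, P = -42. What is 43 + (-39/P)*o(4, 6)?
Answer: 184/7 ≈ 26.286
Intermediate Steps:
o(L, k) = -6 - 2*k
43 + (-39/P)*o(4, 6) = 43 + (-39/(-42))*(-6 - 2*6) = 43 + (-39*(-1/42))*(-6 - 12) = 43 + (13/14)*(-18) = 43 - 117/7 = 184/7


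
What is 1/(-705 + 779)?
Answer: 1/74 ≈ 0.013514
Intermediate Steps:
1/(-705 + 779) = 1/74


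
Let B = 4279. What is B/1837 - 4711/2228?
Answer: 79955/372076 ≈ 0.21489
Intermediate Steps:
B/1837 - 4711/2228 = 4279/1837 - 4711/2228 = 4279*(1/1837) - 4711*1/2228 = 389/167 - 4711/2228 = 79955/372076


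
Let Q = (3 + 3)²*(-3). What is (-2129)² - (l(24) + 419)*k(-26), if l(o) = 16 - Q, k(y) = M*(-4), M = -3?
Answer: 4526125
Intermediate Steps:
k(y) = 12 (k(y) = -3*(-4) = 12)
Q = -108 (Q = 6²*(-3) = 36*(-3) = -108)
l(o) = 124 (l(o) = 16 - 1*(-108) = 16 + 108 = 124)
(-2129)² - (l(24) + 419)*k(-26) = (-2129)² - (124 + 419)*12 = 4532641 - 543*12 = 4532641 - 1*6516 = 4532641 - 6516 = 4526125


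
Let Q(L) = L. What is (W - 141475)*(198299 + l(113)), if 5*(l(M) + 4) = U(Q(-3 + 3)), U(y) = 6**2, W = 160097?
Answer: 18463917842/5 ≈ 3.6928e+9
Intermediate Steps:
U(y) = 36
l(M) = 16/5 (l(M) = -4 + (1/5)*36 = -4 + 36/5 = 16/5)
(W - 141475)*(198299 + l(113)) = (160097 - 141475)*(198299 + 16/5) = 18622*(991511/5) = 18463917842/5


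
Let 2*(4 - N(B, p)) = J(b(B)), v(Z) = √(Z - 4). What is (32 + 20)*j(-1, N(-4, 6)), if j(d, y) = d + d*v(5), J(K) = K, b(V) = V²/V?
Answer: -104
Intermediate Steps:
v(Z) = √(-4 + Z)
b(V) = V
N(B, p) = 4 - B/2
j(d, y) = 2*d (j(d, y) = d + d*√(-4 + 5) = d + d*√1 = d + d*1 = d + d = 2*d)
(32 + 20)*j(-1, N(-4, 6)) = (32 + 20)*(2*(-1)) = 52*(-2) = -104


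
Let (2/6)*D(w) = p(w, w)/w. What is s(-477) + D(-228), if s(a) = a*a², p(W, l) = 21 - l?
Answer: -8248381557/76 ≈ -1.0853e+8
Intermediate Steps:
s(a) = a³
D(w) = 3*(21 - w)/w (D(w) = 3*((21 - w)/w) = 3*(21 - w)/w)
s(-477) + D(-228) = (-477)³ + (-3 + 63/(-228)) = -108531333 + (-3 + 63*(-1/228)) = -108531333 + (-3 - 21/76) = -108531333 - 249/76 = -8248381557/76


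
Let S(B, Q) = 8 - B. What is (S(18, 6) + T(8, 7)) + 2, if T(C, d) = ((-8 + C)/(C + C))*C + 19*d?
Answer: 125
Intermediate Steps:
T(C, d) = -4 + C/2 + 19*d (T(C, d) = ((-8 + C)/((2*C)))*C + 19*d = ((-8 + C)*(1/(2*C)))*C + 19*d = ((-8 + C)/(2*C))*C + 19*d = (-4 + C/2) + 19*d = -4 + C/2 + 19*d)
(S(18, 6) + T(8, 7)) + 2 = ((8 - 1*18) + (-4 + (½)*8 + 19*7)) + 2 = ((8 - 18) + (-4 + 4 + 133)) + 2 = (-10 + 133) + 2 = 123 + 2 = 125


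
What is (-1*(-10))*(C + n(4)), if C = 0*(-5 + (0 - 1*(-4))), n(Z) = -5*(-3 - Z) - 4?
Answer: 310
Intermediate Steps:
n(Z) = 11 + 5*Z (n(Z) = (15 + 5*Z) - 4 = 11 + 5*Z)
C = 0 (C = 0*(-5 + (0 + 4)) = 0*(-5 + 4) = 0*(-1) = 0)
(-1*(-10))*(C + n(4)) = (-1*(-10))*(0 + (11 + 5*4)) = 10*(0 + (11 + 20)) = 10*(0 + 31) = 10*31 = 310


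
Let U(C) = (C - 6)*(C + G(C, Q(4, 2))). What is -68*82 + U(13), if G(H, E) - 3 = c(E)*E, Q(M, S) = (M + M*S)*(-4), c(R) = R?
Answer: 10664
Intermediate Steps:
Q(M, S) = -4*M - 4*M*S
G(H, E) = 3 + E² (G(H, E) = 3 + E*E = 3 + E²)
U(C) = (-6 + C)*(2307 + C) (U(C) = (C - 6)*(C + (3 + (-4*4*(1 + 2))²)) = (-6 + C)*(C + (3 + (-4*4*3)²)) = (-6 + C)*(C + (3 + (-48)²)) = (-6 + C)*(C + (3 + 2304)) = (-6 + C)*(C + 2307) = (-6 + C)*(2307 + C))
-68*82 + U(13) = -68*82 + (-13842 + 13² + 2301*13) = -5576 + (-13842 + 169 + 29913) = -5576 + 16240 = 10664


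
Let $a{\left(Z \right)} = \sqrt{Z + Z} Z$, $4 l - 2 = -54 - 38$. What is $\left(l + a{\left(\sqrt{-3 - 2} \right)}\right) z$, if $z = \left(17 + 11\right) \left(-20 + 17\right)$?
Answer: $1890 - 84 \sqrt{2} \cdot 5^{\frac{3}{4}} i^{\frac{3}{2}} \approx 2170.9 - 280.87 i$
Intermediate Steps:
$l = - \frac{45}{2}$ ($l = \frac{1}{2} + \frac{-54 - 38}{4} = \frac{1}{2} + \frac{1}{4} \left(-92\right) = \frac{1}{2} - 23 = - \frac{45}{2} \approx -22.5$)
$a{\left(Z \right)} = \sqrt{2} Z^{\frac{3}{2}}$ ($a{\left(Z \right)} = \sqrt{2 Z} Z = \sqrt{2} \sqrt{Z} Z = \sqrt{2} Z^{\frac{3}{2}}$)
$z = -84$ ($z = 28 \left(-3\right) = -84$)
$\left(l + a{\left(\sqrt{-3 - 2} \right)}\right) z = \left(- \frac{45}{2} + \sqrt{2} \left(\sqrt{-3 - 2}\right)^{\frac{3}{2}}\right) \left(-84\right) = \left(- \frac{45}{2} + \sqrt{2} \left(\sqrt{-5}\right)^{\frac{3}{2}}\right) \left(-84\right) = \left(- \frac{45}{2} + \sqrt{2} \left(i \sqrt{5}\right)^{\frac{3}{2}}\right) \left(-84\right) = \left(- \frac{45}{2} + \sqrt{2} \cdot 5^{\frac{3}{4}} i^{\frac{3}{2}}\right) \left(-84\right) = 1890 - 84 \sqrt{2} \cdot 5^{\frac{3}{4}} i^{\frac{3}{2}}$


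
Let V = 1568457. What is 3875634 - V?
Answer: 2307177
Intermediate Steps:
3875634 - V = 3875634 - 1*1568457 = 3875634 - 1568457 = 2307177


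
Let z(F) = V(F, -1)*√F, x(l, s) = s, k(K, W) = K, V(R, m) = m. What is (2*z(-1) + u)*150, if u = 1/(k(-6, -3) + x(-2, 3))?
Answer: -50 - 300*I ≈ -50.0 - 300.0*I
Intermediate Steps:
z(F) = -√F
u = -⅓ (u = 1/(-6 + 3) = 1/(-3) = -⅓ ≈ -0.33333)
(2*z(-1) + u)*150 = (2*(-√(-1)) - ⅓)*150 = (2*(-I) - ⅓)*150 = (-2*I - ⅓)*150 = (-⅓ - 2*I)*150 = -50 - 300*I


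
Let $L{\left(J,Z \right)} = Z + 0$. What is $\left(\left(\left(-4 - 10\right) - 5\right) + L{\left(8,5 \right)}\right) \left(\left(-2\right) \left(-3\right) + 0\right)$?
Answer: $-84$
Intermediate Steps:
$L{\left(J,Z \right)} = Z$
$\left(\left(\left(-4 - 10\right) - 5\right) + L{\left(8,5 \right)}\right) \left(\left(-2\right) \left(-3\right) + 0\right) = \left(\left(\left(-4 - 10\right) - 5\right) + 5\right) \left(\left(-2\right) \left(-3\right) + 0\right) = \left(\left(-14 - 5\right) + 5\right) \left(6 + 0\right) = \left(-19 + 5\right) 6 = \left(-14\right) 6 = -84$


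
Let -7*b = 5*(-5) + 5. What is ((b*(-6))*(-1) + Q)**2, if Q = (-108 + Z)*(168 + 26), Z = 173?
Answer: 7812792100/49 ≈ 1.5944e+8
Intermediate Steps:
b = 20/7 (b = -(5*(-5) + 5)/7 = -(-25 + 5)/7 = -1/7*(-20) = 20/7 ≈ 2.8571)
Q = 12610 (Q = (-108 + 173)*(168 + 26) = 65*194 = 12610)
((b*(-6))*(-1) + Q)**2 = (((20/7)*(-6))*(-1) + 12610)**2 = (-120/7*(-1) + 12610)**2 = (120/7 + 12610)**2 = (88390/7)**2 = 7812792100/49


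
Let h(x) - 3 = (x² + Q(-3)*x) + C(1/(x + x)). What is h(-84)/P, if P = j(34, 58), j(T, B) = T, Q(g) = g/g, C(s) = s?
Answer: 1171799/5712 ≈ 205.15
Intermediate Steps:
Q(g) = 1
h(x) = 3 + x + x² + 1/(2*x) (h(x) = 3 + ((x² + 1*x) + 1/(x + x)) = 3 + ((x² + x) + 1/(2*x)) = 3 + ((x + x²) + 1/(2*x)) = 3 + (x + x² + 1/(2*x)) = 3 + x + x² + 1/(2*x))
P = 34
h(-84)/P = (3 - 84 + (-84)² + (½)/(-84))/34 = (3 - 84 + 7056 + (½)*(-1/84))*(1/34) = (3 - 84 + 7056 - 1/168)*(1/34) = (1171799/168)*(1/34) = 1171799/5712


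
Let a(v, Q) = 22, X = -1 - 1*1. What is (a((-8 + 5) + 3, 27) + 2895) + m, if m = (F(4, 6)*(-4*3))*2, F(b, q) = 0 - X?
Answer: 2869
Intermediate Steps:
X = -2 (X = -1 - 1 = -2)
F(b, q) = 2 (F(b, q) = 0 - 1*(-2) = 0 + 2 = 2)
m = -48 (m = (2*(-4*3))*2 = (2*(-12))*2 = -24*2 = -48)
(a((-8 + 5) + 3, 27) + 2895) + m = (22 + 2895) - 48 = 2917 - 48 = 2869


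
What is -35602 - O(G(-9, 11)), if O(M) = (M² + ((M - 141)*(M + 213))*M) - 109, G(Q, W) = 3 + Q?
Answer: -218103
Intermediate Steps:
O(M) = -109 + M² + M*(-141 + M)*(213 + M) (O(M) = (M² + ((-141 + M)*(213 + M))*M) - 109 = (M² + M*(-141 + M)*(213 + M)) - 109 = -109 + M² + M*(-141 + M)*(213 + M))
-35602 - O(G(-9, 11)) = -35602 - (-109 + (3 - 9)³ - 30033*(3 - 9) + 73*(3 - 9)²) = -35602 - (-109 + (-6)³ - 30033*(-6) + 73*(-6)²) = -35602 - (-109 - 216 + 180198 + 73*36) = -35602 - (-109 - 216 + 180198 + 2628) = -35602 - 1*182501 = -35602 - 182501 = -218103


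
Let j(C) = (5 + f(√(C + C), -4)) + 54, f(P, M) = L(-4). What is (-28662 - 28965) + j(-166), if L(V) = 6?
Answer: -57562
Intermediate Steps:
f(P, M) = 6
j(C) = 65 (j(C) = (5 + 6) + 54 = 11 + 54 = 65)
(-28662 - 28965) + j(-166) = (-28662 - 28965) + 65 = -57627 + 65 = -57562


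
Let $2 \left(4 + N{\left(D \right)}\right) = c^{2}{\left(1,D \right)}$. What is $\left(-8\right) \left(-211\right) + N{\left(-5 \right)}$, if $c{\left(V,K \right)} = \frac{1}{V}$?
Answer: $\frac{3369}{2} \approx 1684.5$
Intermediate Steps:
$N{\left(D \right)} = - \frac{7}{2}$ ($N{\left(D \right)} = -4 + \frac{\left(1^{-1}\right)^{2}}{2} = -4 + \frac{1^{2}}{2} = -4 + \frac{1}{2} \cdot 1 = -4 + \frac{1}{2} = - \frac{7}{2}$)
$\left(-8\right) \left(-211\right) + N{\left(-5 \right)} = \left(-8\right) \left(-211\right) - \frac{7}{2} = 1688 - \frac{7}{2} = \frac{3369}{2}$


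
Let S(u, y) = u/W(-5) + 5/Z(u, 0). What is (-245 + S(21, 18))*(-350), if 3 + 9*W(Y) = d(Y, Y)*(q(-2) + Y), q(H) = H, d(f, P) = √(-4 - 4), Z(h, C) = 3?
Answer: 103050850/1203 - 926100*I*√2/401 ≈ 85662.0 - 3266.1*I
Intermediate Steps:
d(f, P) = 2*I*√2 (d(f, P) = √(-8) = 2*I*√2)
W(Y) = -⅓ + 2*I*√2*(-2 + Y)/9 (W(Y) = -⅓ + ((2*I*√2)*(-2 + Y))/9 = -⅓ + (2*I*√2*(-2 + Y))/9 = -⅓ + 2*I*√2*(-2 + Y)/9)
S(u, y) = 5/3 + u/(-⅓ - 14*I*√2/9) (S(u, y) = u/(-⅓ - 4*I*√2/9 + (2/9)*I*(-5)*√2) + 5/3 = u/(-⅓ - 4*I*√2/9 - 10*I*√2/9) + 5*(⅓) = u/(-⅓ - 14*I*√2/9) + 5/3 = 5/3 + u/(-⅓ - 14*I*√2/9))
(-245 + S(21, 18))*(-350) = (-245 + (5/3 - 27/401*21 + (126/401)*I*21*√2))*(-350) = (-245 + (5/3 - 567/401 + 2646*I*√2/401))*(-350) = (-245 + (304/1203 + 2646*I*√2/401))*(-350) = (-294431/1203 + 2646*I*√2/401)*(-350) = 103050850/1203 - 926100*I*√2/401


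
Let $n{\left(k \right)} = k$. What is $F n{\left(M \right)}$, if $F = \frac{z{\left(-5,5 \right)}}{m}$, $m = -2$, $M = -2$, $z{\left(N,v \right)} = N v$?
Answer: $-25$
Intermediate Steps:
$F = \frac{25}{2}$ ($F = \frac{\left(-5\right) 5}{-2} = \left(-25\right) \left(- \frac{1}{2}\right) = \frac{25}{2} \approx 12.5$)
$F n{\left(M \right)} = \frac{25}{2} \left(-2\right) = -25$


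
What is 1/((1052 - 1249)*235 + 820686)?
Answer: 1/774391 ≈ 1.2913e-6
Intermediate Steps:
1/((1052 - 1249)*235 + 820686) = 1/(-197*235 + 820686) = 1/(-46295 + 820686) = 1/774391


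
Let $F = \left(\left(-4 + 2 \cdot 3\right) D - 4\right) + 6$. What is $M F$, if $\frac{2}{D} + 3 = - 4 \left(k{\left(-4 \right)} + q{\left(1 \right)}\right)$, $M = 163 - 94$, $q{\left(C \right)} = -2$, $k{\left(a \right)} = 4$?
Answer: $\frac{1242}{11} \approx 112.91$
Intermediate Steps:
$M = 69$
$D = - \frac{2}{11}$ ($D = \frac{2}{-3 - 4 \left(4 - 2\right)} = \frac{2}{-3 - 8} = \frac{2}{-11} = 2 \left(- \frac{1}{11}\right) = - \frac{2}{11} \approx -0.18182$)
$F = \frac{18}{11}$ ($F = \left(\left(-4 + 2 \cdot 3\right) \left(- \frac{2}{11}\right) - 4\right) + 6 = \left(\left(-4 + 6\right) \left(- \frac{2}{11}\right) - 4\right) + 6 = \left(2 \left(- \frac{2}{11}\right) - 4\right) + 6 = \left(- \frac{4}{11} - 4\right) + 6 = - \frac{48}{11} + 6 = \frac{18}{11} \approx 1.6364$)
$M F = 69 \cdot \frac{18}{11} = \frac{1242}{11}$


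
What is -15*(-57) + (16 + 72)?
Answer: 943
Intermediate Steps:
-15*(-57) + (16 + 72) = 855 + 88 = 943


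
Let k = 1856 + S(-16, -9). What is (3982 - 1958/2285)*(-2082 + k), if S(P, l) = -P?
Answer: -382070304/457 ≈ -8.3604e+5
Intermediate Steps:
k = 1872 (k = 1856 - 1*(-16) = 1856 + 16 = 1872)
(3982 - 1958/2285)*(-2082 + k) = (3982 - 1958/2285)*(-2082 + 1872) = (3982 - 1958*1/2285)*(-210) = (3982 - 1958/2285)*(-210) = (9096912/2285)*(-210) = -382070304/457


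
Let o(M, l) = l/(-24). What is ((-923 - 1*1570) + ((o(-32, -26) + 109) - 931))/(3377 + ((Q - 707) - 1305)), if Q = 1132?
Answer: -39767/29964 ≈ -1.3272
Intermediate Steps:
o(M, l) = -l/24 (o(M, l) = l*(-1/24) = -l/24)
((-923 - 1*1570) + ((o(-32, -26) + 109) - 931))/(3377 + ((Q - 707) - 1305)) = ((-923 - 1*1570) + ((-1/24*(-26) + 109) - 931))/(3377 + ((1132 - 707) - 1305)) = ((-923 - 1570) + ((13/12 + 109) - 931))/(3377 + (425 - 1305)) = (-2493 + (1321/12 - 931))/(3377 - 880) = (-2493 - 9851/12)/2497 = -39767/12*1/2497 = -39767/29964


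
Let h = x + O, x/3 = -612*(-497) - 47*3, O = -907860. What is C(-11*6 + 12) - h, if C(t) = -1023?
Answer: -5232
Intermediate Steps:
x = 912069 (x = 3*(-612*(-497) - 47*3) = 3*(304164 - 141) = 3*304023 = 912069)
h = 4209 (h = 912069 - 907860 = 4209)
C(-11*6 + 12) - h = -1023 - 1*4209 = -1023 - 4209 = -5232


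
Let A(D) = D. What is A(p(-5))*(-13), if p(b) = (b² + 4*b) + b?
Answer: 0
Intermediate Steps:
p(b) = b² + 5*b
A(p(-5))*(-13) = -5*(5 - 5)*(-13) = -5*0*(-13) = 0*(-13) = 0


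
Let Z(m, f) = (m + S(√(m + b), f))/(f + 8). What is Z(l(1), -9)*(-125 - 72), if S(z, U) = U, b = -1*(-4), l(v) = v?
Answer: -1576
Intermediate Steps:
b = 4
Z(m, f) = (f + m)/(8 + f) (Z(m, f) = (m + f)/(f + 8) = (f + m)/(8 + f))
Z(l(1), -9)*(-125 - 72) = ((-9 + 1)/(8 - 9))*(-125 - 72) = (-8/(-1))*(-197) = -1*(-8)*(-197) = 8*(-197) = -1576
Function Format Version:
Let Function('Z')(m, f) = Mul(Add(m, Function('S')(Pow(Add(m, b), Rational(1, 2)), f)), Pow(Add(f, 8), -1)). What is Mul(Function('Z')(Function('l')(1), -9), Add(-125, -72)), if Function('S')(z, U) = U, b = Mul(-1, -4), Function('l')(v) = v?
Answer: -1576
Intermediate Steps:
b = 4
Function('Z')(m, f) = Mul(Pow(Add(8, f), -1), Add(f, m)) (Function('Z')(m, f) = Mul(Add(m, f), Pow(Add(f, 8), -1)) = Mul(Add(f, m), Pow(Add(8, f), -1)) = Mul(Pow(Add(8, f), -1), Add(f, m)))
Mul(Function('Z')(Function('l')(1), -9), Add(-125, -72)) = Mul(Mul(Pow(Add(8, -9), -1), Add(-9, 1)), Add(-125, -72)) = Mul(Mul(Pow(-1, -1), -8), -197) = Mul(Mul(-1, -8), -197) = Mul(8, -197) = -1576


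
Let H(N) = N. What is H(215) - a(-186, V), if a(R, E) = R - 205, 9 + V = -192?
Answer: 606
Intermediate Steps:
V = -201 (V = -9 - 192 = -201)
a(R, E) = -205 + R
H(215) - a(-186, V) = 215 - (-205 - 186) = 215 - 1*(-391) = 215 + 391 = 606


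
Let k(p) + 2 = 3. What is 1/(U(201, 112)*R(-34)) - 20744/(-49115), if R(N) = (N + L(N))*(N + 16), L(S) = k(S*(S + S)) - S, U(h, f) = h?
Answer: 75002677/177698070 ≈ 0.42208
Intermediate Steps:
k(p) = 1 (k(p) = -2 + 3 = 1)
L(S) = 1 - S
R(N) = 16 + N (R(N) = (N + (1 - N))*(N + 16) = 1*(16 + N) = 16 + N)
1/(U(201, 112)*R(-34)) - 20744/(-49115) = 1/(201*(16 - 34)) - 20744/(-49115) = (1/201)/(-18) - 20744*(-1/49115) = (1/201)*(-1/18) + 20744/49115 = -1/3618 + 20744/49115 = 75002677/177698070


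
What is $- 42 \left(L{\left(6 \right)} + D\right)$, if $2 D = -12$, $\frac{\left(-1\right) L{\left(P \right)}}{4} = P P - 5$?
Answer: $5460$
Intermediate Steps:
$L{\left(P \right)} = 20 - 4 P^{2}$ ($L{\left(P \right)} = - 4 \left(P P - 5\right) = - 4 \left(P^{2} - 5\right) = - 4 \left(-5 + P^{2}\right) = 20 - 4 P^{2}$)
$D = -6$ ($D = \frac{1}{2} \left(-12\right) = -6$)
$- 42 \left(L{\left(6 \right)} + D\right) = - 42 \left(\left(20 - 4 \cdot 6^{2}\right) - 6\right) = - 42 \left(\left(20 - 144\right) - 6\right) = - 42 \left(-124 - 6\right) = \left(-42\right) \left(-130\right) = 5460$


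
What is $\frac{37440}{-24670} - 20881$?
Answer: $- \frac{51517171}{2467} \approx -20883.0$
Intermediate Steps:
$\frac{37440}{-24670} - 20881 = 37440 \left(- \frac{1}{24670}\right) - 20881 = - \frac{3744}{2467} - 20881 = - \frac{51517171}{2467}$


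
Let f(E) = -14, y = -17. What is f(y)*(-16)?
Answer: 224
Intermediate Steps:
f(y)*(-16) = -14*(-16) = 224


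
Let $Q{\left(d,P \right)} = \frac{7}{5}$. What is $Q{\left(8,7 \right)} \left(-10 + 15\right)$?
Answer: $7$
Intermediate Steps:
$Q{\left(d,P \right)} = \frac{7}{5}$ ($Q{\left(d,P \right)} = 7 \cdot \frac{1}{5} = \frac{7}{5}$)
$Q{\left(8,7 \right)} \left(-10 + 15\right) = \frac{7 \left(-10 + 15\right)}{5} = \frac{7}{5} \cdot 5 = 7$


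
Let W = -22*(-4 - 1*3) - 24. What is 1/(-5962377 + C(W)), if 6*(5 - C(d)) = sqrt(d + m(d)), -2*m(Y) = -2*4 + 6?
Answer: -214645392/1279795675189693 + 6*sqrt(131)/1279795675189693 ≈ -1.6772e-7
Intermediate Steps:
W = 130 (W = -22*(-4 - 3) - 24 = -22*(-7) - 24 = 154 - 24 = 130)
m(Y) = 1 (m(Y) = -(-2*4 + 6)/2 = -(-8 + 6)/2 = -1/2*(-2) = 1)
C(d) = 5 - sqrt(1 + d)/6 (C(d) = 5 - sqrt(d + 1)/6 = 5 - sqrt(1 + d)/6)
1/(-5962377 + C(W)) = 1/(-5962377 + (5 - sqrt(1 + 130)/6)) = 1/(-5962377 + (5 - sqrt(131)/6)) = 1/(-5962372 - sqrt(131)/6)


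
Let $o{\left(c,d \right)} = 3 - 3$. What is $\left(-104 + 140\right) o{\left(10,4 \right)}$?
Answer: $0$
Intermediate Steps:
$o{\left(c,d \right)} = 0$
$\left(-104 + 140\right) o{\left(10,4 \right)} = \left(-104 + 140\right) 0 = 36 \cdot 0 = 0$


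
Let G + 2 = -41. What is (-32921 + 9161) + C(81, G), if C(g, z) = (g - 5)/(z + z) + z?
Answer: -1023567/43 ≈ -23804.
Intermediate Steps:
G = -43 (G = -2 - 41 = -43)
C(g, z) = z + (-5 + g)/(2*z) (C(g, z) = (-5 + g)/((2*z)) + z = (-5 + g)*(1/(2*z)) + z = (-5 + g)/(2*z) + z = z + (-5 + g)/(2*z))
(-32921 + 9161) + C(81, G) = (-32921 + 9161) + (1/2)*(-5 + 81 + 2*(-43)**2)/(-43) = -23760 + (1/2)*(-1/43)*(-5 + 81 + 2*1849) = -23760 + (1/2)*(-1/43)*(-5 + 81 + 3698) = -23760 + (1/2)*(-1/43)*3774 = -23760 - 1887/43 = -1023567/43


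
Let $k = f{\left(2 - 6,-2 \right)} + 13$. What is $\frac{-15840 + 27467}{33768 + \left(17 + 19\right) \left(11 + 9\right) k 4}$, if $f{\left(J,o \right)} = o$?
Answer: $\frac{11627}{65448} \approx 0.17765$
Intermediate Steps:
$k = 11$ ($k = -2 + 13 = 11$)
$\frac{-15840 + 27467}{33768 + \left(17 + 19\right) \left(11 + 9\right) k 4} = \frac{-15840 + 27467}{33768 + \left(17 + 19\right) \left(11 + 9\right) 11 \cdot 4} = \frac{11627}{33768 + 36 \cdot 20 \cdot 11 \cdot 4} = \frac{11627}{33768 + 720 \cdot 11 \cdot 4} = \frac{11627}{33768 + 7920 \cdot 4} = \frac{11627}{33768 + 31680} = \frac{11627}{65448}$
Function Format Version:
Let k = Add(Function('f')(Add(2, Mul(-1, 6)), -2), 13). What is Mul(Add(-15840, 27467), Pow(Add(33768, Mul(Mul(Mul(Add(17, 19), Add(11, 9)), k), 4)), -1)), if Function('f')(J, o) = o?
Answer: Rational(11627, 65448) ≈ 0.17765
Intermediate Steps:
k = 11 (k = Add(-2, 13) = 11)
Mul(Add(-15840, 27467), Pow(Add(33768, Mul(Mul(Mul(Add(17, 19), Add(11, 9)), k), 4)), -1)) = Mul(Add(-15840, 27467), Pow(Add(33768, Mul(Mul(Mul(Add(17, 19), Add(11, 9)), 11), 4)), -1)) = Mul(11627, Pow(Add(33768, Mul(Mul(Mul(36, 20), 11), 4)), -1)) = Mul(11627, Pow(Add(33768, Mul(Mul(720, 11), 4)), -1)) = Mul(11627, Pow(Add(33768, Mul(7920, 4)), -1)) = Mul(11627, Pow(Add(33768, 31680), -1)) = Mul(11627, Pow(65448, -1)) = Mul(11627, Rational(1, 65448)) = Rational(11627, 65448)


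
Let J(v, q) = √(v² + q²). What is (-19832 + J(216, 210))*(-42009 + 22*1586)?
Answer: 141144344 - 42702*√2521 ≈ 1.3900e+8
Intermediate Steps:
J(v, q) = √(q² + v²)
(-19832 + J(216, 210))*(-42009 + 22*1586) = (-19832 + √(210² + 216²))*(-42009 + 22*1586) = (-19832 + √(44100 + 46656))*(-42009 + 34892) = (-19832 + √90756)*(-7117) = (-19832 + 6*√2521)*(-7117) = 141144344 - 42702*√2521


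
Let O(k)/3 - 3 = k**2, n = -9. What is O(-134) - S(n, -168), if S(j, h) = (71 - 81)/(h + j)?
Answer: 9536219/177 ≈ 53877.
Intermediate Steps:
S(j, h) = -10/(h + j)
O(k) = 9 + 3*k**2
O(-134) - S(n, -168) = (9 + 3*(-134)**2) - (-10)/(-168 - 9) = (9 + 3*17956) - (-10)/(-177) = (9 + 53868) - (-10)*(-1)/177 = 53877 - 1*10/177 = 53877 - 10/177 = 9536219/177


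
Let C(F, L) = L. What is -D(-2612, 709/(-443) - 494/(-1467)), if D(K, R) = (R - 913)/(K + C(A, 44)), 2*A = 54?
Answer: -297081307/834447204 ≈ -0.35602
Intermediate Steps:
A = 27 (A = (½)*54 = 27)
D(K, R) = (-913 + R)/(44 + K) (D(K, R) = (R - 913)/(K + 44) = (-913 + R)/(44 + K))
-D(-2612, 709/(-443) - 494/(-1467)) = -(-913 + (709/(-443) - 494/(-1467)))/(44 - 2612) = -(-913 + (709*(-1/443) - 494*(-1/1467)))/(-2568) = -(-1)*(-913 + (-709/443 + 494/1467))/2568 = -(-1)*(-913 - 821261/649881)/2568 = -(-1)*(-594162614)/(2568*649881) = -1*297081307/834447204 = -297081307/834447204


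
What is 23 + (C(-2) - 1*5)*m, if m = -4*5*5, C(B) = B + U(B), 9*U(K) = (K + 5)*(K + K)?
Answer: 2569/3 ≈ 856.33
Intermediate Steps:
U(K) = 2*K*(5 + K)/9 (U(K) = ((K + 5)*(K + K))/9 = ((5 + K)*(2*K))/9 = (2*K*(5 + K))/9 = 2*K*(5 + K)/9)
C(B) = B + 2*B*(5 + B)/9
m = -100 (m = -20*5 = -100)
23 + (C(-2) - 1*5)*m = 23 + ((⅑)*(-2)*(19 + 2*(-2)) - 1*5)*(-100) = 23 + ((⅑)*(-2)*(19 - 4) - 5)*(-100) = 23 + ((⅑)*(-2)*15 - 5)*(-100) = 23 + (-10/3 - 5)*(-100) = 23 - 25/3*(-100) = 23 + 2500/3 = 2569/3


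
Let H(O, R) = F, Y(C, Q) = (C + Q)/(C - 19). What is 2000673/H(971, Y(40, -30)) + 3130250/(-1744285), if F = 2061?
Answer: 77406499079/79888253 ≈ 968.93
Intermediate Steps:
Y(C, Q) = (C + Q)/(-19 + C)
H(O, R) = 2061
2000673/H(971, Y(40, -30)) + 3130250/(-1744285) = 2000673/2061 + 3130250/(-1744285) = 2000673*(1/2061) + 3130250*(-1/1744285) = 222297/229 - 626050/348857 = 77406499079/79888253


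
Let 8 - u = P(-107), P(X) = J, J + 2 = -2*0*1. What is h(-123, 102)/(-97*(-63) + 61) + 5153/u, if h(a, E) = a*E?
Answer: 3959857/7715 ≈ 513.27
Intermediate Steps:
J = -2 (J = -2 - 2*0*1 = -2 + 0*1 = -2 + 0 = -2)
P(X) = -2
u = 10 (u = 8 - 1*(-2) = 8 + 2 = 10)
h(a, E) = E*a
h(-123, 102)/(-97*(-63) + 61) + 5153/u = (102*(-123))/(-97*(-63) + 61) + 5153/10 = -12546/(6111 + 61) + 5153*(1/10) = -12546/6172 + 5153/10 = -12546*1/6172 + 5153/10 = -6273/3086 + 5153/10 = 3959857/7715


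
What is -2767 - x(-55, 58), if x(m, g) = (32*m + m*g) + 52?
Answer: 2131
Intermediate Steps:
x(m, g) = 52 + 32*m + g*m (x(m, g) = (32*m + g*m) + 52 = 52 + 32*m + g*m)
-2767 - x(-55, 58) = -2767 - (52 + 32*(-55) + 58*(-55)) = -2767 - (52 - 1760 - 3190) = -2767 - 1*(-4898) = -2767 + 4898 = 2131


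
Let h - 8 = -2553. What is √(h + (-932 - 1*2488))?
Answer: I*√5965 ≈ 77.233*I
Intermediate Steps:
h = -2545 (h = 8 - 2553 = -2545)
√(h + (-932 - 1*2488)) = √(-2545 + (-932 - 1*2488)) = √(-2545 + (-932 - 2488)) = √(-2545 - 3420) = √(-5965) = I*√5965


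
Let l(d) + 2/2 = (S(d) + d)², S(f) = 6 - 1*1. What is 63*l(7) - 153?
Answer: 8856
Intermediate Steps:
S(f) = 5 (S(f) = 6 - 1 = 5)
l(d) = -1 + (5 + d)²
63*l(7) - 153 = 63*(-1 + (5 + 7)²) - 153 = 63*(-1 + 12²) - 153 = 63*(-1 + 144) - 153 = 63*143 - 153 = 9009 - 153 = 8856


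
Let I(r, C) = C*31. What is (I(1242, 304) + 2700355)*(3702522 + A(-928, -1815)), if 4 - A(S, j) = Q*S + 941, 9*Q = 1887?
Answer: 31673162418793/3 ≈ 1.0558e+13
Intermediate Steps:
Q = 629/3 (Q = (⅑)*1887 = 629/3 ≈ 209.67)
A(S, j) = -937 - 629*S/3 (A(S, j) = 4 - (629*S/3 + 941) = 4 - (941 + 629*S/3) = 4 + (-941 - 629*S/3) = -937 - 629*S/3)
I(r, C) = 31*C
(I(1242, 304) + 2700355)*(3702522 + A(-928, -1815)) = (31*304 + 2700355)*(3702522 + (-937 - 629/3*(-928))) = (9424 + 2700355)*(3702522 + (-937 + 583712/3)) = 2709779*(3702522 + 580901/3) = 2709779*(11688467/3) = 31673162418793/3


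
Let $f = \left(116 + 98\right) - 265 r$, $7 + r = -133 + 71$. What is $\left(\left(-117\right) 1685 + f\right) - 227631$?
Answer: $-406277$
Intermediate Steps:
$r = -69$ ($r = -7 + \left(-133 + 71\right) = -7 - 62 = -69$)
$f = 18499$ ($f = \left(116 + 98\right) - -18285 = 214 + 18285 = 18499$)
$\left(\left(-117\right) 1685 + f\right) - 227631 = \left(\left(-117\right) 1685 + 18499\right) - 227631 = \left(-197145 + 18499\right) - 227631 = -178646 - 227631 = -406277$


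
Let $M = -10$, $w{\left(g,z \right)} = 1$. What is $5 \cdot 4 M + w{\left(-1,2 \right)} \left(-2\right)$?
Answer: $-202$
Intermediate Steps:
$5 \cdot 4 M + w{\left(-1,2 \right)} \left(-2\right) = 5 \cdot 4 \left(-10\right) + 1 \left(-2\right) = 20 \left(-10\right) - 2 = -200 - 2 = -202$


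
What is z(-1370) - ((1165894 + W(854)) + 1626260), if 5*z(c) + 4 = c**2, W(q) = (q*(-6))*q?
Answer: 9795606/5 ≈ 1.9591e+6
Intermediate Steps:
W(q) = -6*q**2 (W(q) = (-6*q)*q = -6*q**2)
z(c) = -4/5 + c**2/5
z(-1370) - ((1165894 + W(854)) + 1626260) = (-4/5 + (1/5)*(-1370)**2) - ((1165894 - 6*854**2) + 1626260) = (-4/5 + (1/5)*1876900) - ((1165894 - 6*729316) + 1626260) = (-4/5 + 375380) - ((1165894 - 4375896) + 1626260) = 1876896/5 - (-3210002 + 1626260) = 1876896/5 - 1*(-1583742) = 1876896/5 + 1583742 = 9795606/5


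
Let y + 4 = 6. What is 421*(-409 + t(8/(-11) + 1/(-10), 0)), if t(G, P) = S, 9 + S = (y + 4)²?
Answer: -160822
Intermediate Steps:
y = 2 (y = -4 + 6 = 2)
S = 27 (S = -9 + (2 + 4)² = -9 + 6² = -9 + 36 = 27)
t(G, P) = 27
421*(-409 + t(8/(-11) + 1/(-10), 0)) = 421*(-409 + 27) = 421*(-382) = -160822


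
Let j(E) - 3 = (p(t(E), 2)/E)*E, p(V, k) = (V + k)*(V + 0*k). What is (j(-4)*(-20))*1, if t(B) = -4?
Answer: -220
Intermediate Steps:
p(V, k) = V*(V + k) (p(V, k) = (V + k)*(V + 0) = (V + k)*V = V*(V + k))
j(E) = 11 (j(E) = 3 + ((-4*(-4 + 2))/E)*E = 3 + ((-4*(-2))/E)*E = 3 + (8/E)*E = 3 + 8 = 11)
(j(-4)*(-20))*1 = (11*(-20))*1 = -220*1 = -220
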